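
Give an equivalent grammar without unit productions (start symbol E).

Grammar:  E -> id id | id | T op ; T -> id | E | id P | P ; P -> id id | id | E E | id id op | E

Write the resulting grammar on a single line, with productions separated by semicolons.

E -> id id | id | T op; T -> id id | id | T op | E E | id id op | id P; P -> id id | id | T op | E E | id id op

Unit pairs: P ⇒* {E}; T ⇒* {E, P}.
Replace each nonterminal's rules with the union of the non-unit rules of every nonterminal it unit-derives.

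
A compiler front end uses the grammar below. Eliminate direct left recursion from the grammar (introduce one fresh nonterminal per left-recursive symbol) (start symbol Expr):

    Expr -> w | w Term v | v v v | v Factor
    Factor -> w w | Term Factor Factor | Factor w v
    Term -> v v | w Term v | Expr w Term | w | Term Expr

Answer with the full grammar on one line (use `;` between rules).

Expr -> w | w Term v | v v v | v Factor; Factor -> w w Factor1 | Term Factor Factor Factor1; Term -> v v Term1 | w Term v Term1 | Expr w Term Term1 | w Term1; Factor1 -> w v Factor1 | ε; Term1 -> Expr Term1 | ε

Left recursion appears on Factor, Term.
For Factor: α = {w v}, β = {w w, Term Factor Factor}. Rewrite as Factor → β Factor1 and Factor1 → α Factor1 | ε.
For Term: α = {Expr}, β = {v v, w Term v, Expr w Term, w}. Rewrite as Term → β Term1 and Term1 → α Term1 | ε.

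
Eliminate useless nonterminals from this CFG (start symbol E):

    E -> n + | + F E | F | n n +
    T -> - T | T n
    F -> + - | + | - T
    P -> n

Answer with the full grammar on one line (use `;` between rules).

Generating nonterminals: {E, F, P}.
Reachable from E after that: {E, F}.
Removed useless symbols: {P, T} and every production mentioning them.

E -> n + | + F E | F | n n +; F -> + - | +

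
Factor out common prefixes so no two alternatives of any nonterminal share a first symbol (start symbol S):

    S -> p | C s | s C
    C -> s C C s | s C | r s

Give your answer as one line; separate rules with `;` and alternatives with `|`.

S -> p | C s | s C; C -> r s | s C C'; C' -> C s | eps

C has alternatives sharing prefix 's C': factor to C → s C C' with C' → C s | ε.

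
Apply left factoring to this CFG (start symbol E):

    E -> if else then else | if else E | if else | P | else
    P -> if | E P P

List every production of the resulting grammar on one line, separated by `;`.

E has alternatives sharing prefix 'if else': factor to E → if else E' with E' → then else | E | ε.

E -> P | else | if else E'; P -> if | E P P; E' -> then else | E | ε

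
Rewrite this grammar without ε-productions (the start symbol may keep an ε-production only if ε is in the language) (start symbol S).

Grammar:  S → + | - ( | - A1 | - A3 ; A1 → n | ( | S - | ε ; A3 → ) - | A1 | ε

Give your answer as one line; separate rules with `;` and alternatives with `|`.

Nullable set = {A1, A3}.
ε ∉ L(G), so no ε-production is kept.
Expand every rule over subsets of its nullable positions: S → - A1 gives - A1 | -.

S → + | - ( | - A1 | - | - A3; A1 → n | ( | S -; A3 → ) - | A1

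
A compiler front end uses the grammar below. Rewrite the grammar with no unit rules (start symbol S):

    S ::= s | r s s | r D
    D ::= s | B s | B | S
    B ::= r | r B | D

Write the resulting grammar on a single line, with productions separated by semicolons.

Unit pairs: B ⇒* {D, S}; D ⇒* {B, S}.
For each unit pair (A, B), copy every non-unit production of B to A, then drop all unit productions.

S ::= s | r s s | r D; D ::= r | r B | s | r s s | r D | B s; B ::= r | r B | s | r s s | r D | B s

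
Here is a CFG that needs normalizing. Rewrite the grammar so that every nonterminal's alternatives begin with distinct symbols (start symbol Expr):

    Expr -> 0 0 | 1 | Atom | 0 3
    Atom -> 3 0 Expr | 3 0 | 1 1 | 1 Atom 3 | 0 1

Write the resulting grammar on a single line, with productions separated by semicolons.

Expr has alternatives sharing prefix '0': factor to Expr → 0 Expr1 with Expr1 → 0 | 3.
Atom has alternatives sharing prefix '3 0': factor to Atom → 3 0 Atom1 with Atom1 → Expr | ε.
Atom has alternatives sharing prefix '1': factor to Atom → 1 Atom2 with Atom2 → 1 | Atom 3.

Expr -> 1 | Atom | 0 Expr1; Atom -> 0 1 | 3 0 Atom1 | 1 Atom2; Expr1 -> 0 | 3; Atom1 -> Expr | eps; Atom2 -> 1 | Atom 3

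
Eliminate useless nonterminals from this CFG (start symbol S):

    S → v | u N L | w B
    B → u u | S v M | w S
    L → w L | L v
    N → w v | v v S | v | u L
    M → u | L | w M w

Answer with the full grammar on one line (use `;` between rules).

S → v | w B; B → u u | S v M | w S; M → u | w M w

Generating nonterminals: {B, M, N, S}.
Reachable from S after that: {B, M, S}.
Removed useless symbols: {L, N} and every production mentioning them.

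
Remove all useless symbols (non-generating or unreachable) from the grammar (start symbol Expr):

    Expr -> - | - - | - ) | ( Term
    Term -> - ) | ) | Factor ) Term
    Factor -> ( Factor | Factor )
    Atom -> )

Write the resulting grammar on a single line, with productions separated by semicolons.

Generating nonterminals: {Atom, Expr, Term}.
Reachable from Expr after that: {Expr, Term}.
Removed useless symbols: {Atom, Factor} and every production mentioning them.

Expr -> - | - - | - ) | ( Term; Term -> - ) | )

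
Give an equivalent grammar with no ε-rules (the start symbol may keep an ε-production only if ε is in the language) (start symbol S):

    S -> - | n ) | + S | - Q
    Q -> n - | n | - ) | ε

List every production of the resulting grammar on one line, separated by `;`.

The nullable symbols are {Q}.
ε ∉ L(G), so no ε-production is kept.

S -> - | n ) | + S | - Q; Q -> n - | n | - )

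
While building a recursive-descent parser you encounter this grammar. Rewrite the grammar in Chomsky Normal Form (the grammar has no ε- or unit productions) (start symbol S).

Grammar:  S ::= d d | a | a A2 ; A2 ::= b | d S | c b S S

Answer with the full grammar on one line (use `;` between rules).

S ::= X1 X1 | a | X2 A2; A2 ::= b | X1 S | X3 Y1; X1 ::= d; X2 ::= a; X3 ::= c; X4 ::= b; Y1 ::= X4 Y2; Y2 ::= S S

Introduce a nonterminal for each terminal appearing in a rule of length ≥ 2: X1 → d, X2 → a, X3 → c, X4 → b.
Binarize each right-hand side of length ≥ 3 by chaining fresh nonterminals (Y1, Y2, …): affected rules were A2 → X3 X4 S S.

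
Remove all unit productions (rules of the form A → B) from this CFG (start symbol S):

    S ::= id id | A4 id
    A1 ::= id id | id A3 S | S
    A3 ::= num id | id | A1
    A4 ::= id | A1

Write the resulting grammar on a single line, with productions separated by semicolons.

S ::= id id | A4 id; A1 ::= id id | id A3 S | A4 id; A3 ::= id id | id A3 S | A4 id | num id | id; A4 ::= id | id id | id A3 S | A4 id

Unit pairs: A1 ⇒* {S}; A3 ⇒* {A1, S}; A4 ⇒* {A1, S}.
For each unit pair (A, B), copy every non-unit production of B to A, then drop all unit productions.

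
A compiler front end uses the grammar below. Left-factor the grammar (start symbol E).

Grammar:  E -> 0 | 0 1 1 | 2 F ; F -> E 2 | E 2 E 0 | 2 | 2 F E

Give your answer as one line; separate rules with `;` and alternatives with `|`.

E has alternatives sharing prefix '0': factor to E → 0 E' with E' → ε | 1 1.
F has alternatives sharing prefix 'E 2': factor to F → E 2 F' with F' → ε | E 0.
F has alternatives sharing prefix '2': factor to F → 2 F'' with F'' → ε | F E.

E -> 2 F | 0 E'; F -> E 2 F' | 2 F''; E' -> ε | 1 1; F' -> ε | E 0; F'' -> ε | F E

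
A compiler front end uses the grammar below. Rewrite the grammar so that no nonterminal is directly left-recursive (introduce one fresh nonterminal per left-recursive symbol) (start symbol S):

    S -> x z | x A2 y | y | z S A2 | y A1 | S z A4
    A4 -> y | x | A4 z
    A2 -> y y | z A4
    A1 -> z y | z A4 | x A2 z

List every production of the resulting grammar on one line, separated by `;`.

Directly left-recursive nonterminals: S, A4.
For S: α = {z A4}, β = {x z, x A2 y, y, z S A2, y A1}. Rewrite as S → β S' and S' → α S' | ε.
For A4: α = {z}, β = {y, x}. Rewrite as A4 → β A4' and A4' → α A4' | ε.

S -> x z S' | x A2 y S' | y S' | z S A2 S' | y A1 S'; A4 -> y A4' | x A4'; A2 -> y y | z A4; A1 -> z y | z A4 | x A2 z; S' -> z A4 S' | ε; A4' -> z A4' | ε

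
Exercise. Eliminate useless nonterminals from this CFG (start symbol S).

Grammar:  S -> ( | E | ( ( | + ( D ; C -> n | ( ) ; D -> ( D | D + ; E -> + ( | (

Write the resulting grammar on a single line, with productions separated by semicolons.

Generating nonterminals: {C, E, S}.
Reachable from S after that: {E, S}.
Removed useless symbols: {C, D} and every production mentioning them.

S -> ( | E | ( (; E -> + ( | (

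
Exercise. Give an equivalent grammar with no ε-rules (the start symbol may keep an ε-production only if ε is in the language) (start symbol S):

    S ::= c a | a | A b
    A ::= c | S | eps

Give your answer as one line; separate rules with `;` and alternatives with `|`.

S ::= c a | a | A b | b; A ::= c | S

Nullable set = {A}.
ε ∉ L(G), so no ε-production is kept.
Add the nullable-subset variants: S → A b gives A b | b.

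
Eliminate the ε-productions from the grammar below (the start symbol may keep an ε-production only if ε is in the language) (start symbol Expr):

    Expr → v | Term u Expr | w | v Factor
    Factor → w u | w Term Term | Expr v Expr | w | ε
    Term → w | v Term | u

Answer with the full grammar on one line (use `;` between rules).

Nullable set = {Factor}.
ε ∉ L(G), so no ε-production is kept.

Expr → v | Term u Expr | w | v Factor; Factor → w u | w Term Term | Expr v Expr | w; Term → w | v Term | u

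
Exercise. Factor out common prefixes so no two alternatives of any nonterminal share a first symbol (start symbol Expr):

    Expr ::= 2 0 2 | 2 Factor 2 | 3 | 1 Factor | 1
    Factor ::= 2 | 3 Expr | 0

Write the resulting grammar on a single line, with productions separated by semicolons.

Expr ::= 3 | 2 Expr1 | 1 Expr2; Factor ::= 2 | 3 Expr | 0; Expr1 ::= 0 2 | Factor 2; Expr2 ::= Factor | ε

Expr has alternatives sharing prefix '2': factor to Expr → 2 Expr1 with Expr1 → 0 2 | Factor 2.
Expr has alternatives sharing prefix '1': factor to Expr → 1 Expr2 with Expr2 → Factor | ε.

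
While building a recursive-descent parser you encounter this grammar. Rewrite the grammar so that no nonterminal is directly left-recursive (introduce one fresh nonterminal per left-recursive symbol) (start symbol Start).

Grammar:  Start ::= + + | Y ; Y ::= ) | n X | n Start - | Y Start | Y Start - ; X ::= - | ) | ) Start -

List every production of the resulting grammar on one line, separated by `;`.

Left recursion appears on Y.
For Y: α = {Start, Start -}, β = {), n X, n Start -}. Rewrite as Y → β Y1 and Y1 → α Y1 | ε.

Start ::= + + | Y; Y ::= ) Y1 | n X Y1 | n Start - Y1; X ::= - | ) | ) Start -; Y1 ::= Start Y1 | Start - Y1 | ε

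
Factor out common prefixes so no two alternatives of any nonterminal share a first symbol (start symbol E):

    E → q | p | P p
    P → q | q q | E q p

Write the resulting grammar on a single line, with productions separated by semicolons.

E → q | p | P p; P → E q p | q P'; P' → ε | q

P has alternatives sharing prefix 'q': factor to P → q P' with P' → ε | q.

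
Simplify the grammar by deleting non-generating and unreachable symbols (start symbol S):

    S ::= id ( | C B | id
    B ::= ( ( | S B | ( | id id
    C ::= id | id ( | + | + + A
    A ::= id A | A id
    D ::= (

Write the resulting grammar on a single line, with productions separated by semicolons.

Generating nonterminals: {B, C, D, S}.
Reachable from S after that: {B, C, S}.
Removed useless symbols: {A, D} and every production mentioning them.

S ::= id ( | C B | id; B ::= ( ( | S B | ( | id id; C ::= id | id ( | +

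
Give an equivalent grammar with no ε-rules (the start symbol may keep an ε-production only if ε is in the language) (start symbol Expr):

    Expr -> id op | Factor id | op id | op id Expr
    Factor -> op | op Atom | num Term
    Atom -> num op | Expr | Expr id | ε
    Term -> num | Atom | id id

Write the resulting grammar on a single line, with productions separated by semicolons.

The nullable symbols are {Atom, Term}.
ε ∉ L(G), so no ε-production is kept.
For each production, add variants omitting each subset of nullable occurrences: Factor → num Term gives num Term | num.

Expr -> id op | Factor id | op id | op id Expr; Factor -> op | op Atom | num Term | num; Atom -> num op | Expr | Expr id; Term -> num | Atom | id id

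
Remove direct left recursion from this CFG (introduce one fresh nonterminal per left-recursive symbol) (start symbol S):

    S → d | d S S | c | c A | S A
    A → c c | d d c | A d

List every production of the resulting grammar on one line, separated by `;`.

S → d S' | d S S S' | c S' | c A S'; A → c c A' | d d c A'; S' → A S' | ε; A' → d A' | ε

S, A are directly left-recursive.
For S: α = {A}, β = {d, d S S, c, c A}. Rewrite as S → β S' and S' → α S' | ε.
For A: α = {d}, β = {c c, d d c}. Rewrite as A → β A' and A' → α A' | ε.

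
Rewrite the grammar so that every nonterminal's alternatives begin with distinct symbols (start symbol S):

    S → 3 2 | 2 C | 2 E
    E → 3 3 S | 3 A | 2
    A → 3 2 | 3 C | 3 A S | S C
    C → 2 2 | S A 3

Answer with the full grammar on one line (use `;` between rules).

S has alternatives sharing prefix '2': factor to S → 2 S' with S' → C | E.
E has alternatives sharing prefix '3': factor to E → 3 E' with E' → 3 S | A.
A has alternatives sharing prefix '3': factor to A → 3 A' with A' → 2 | C | A S.

S → 3 2 | 2 S'; E → 2 | 3 E'; A → S C | 3 A'; C → 2 2 | S A 3; S' → C | E; E' → 3 S | A; A' → 2 | C | A S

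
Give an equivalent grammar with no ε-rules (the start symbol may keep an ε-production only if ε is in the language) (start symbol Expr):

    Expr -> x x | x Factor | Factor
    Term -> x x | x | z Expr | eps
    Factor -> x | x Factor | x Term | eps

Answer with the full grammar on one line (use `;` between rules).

Expr -> x x | x Factor | x | Factor | ε; Term -> x x | x | z Expr | z; Factor -> x | x Factor | x Term

Nullable set = {Expr, Factor, Term}.
ε ∈ L(G) since Expr is nullable, so keep Expr → ε.
For each production, add variants omitting each subset of nullable occurrences: Expr → x Factor gives x Factor | x. Term → z Expr gives z Expr | z.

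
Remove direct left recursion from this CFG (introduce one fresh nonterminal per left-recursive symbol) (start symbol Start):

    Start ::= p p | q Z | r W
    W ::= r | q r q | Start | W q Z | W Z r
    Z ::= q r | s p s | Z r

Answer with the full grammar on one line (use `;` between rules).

Left recursion appears on W, Z.
For W: α = {q Z, Z r}, β = {r, q r q, Start}. Rewrite as W → β W1 and W1 → α W1 | ε.
For Z: α = {r}, β = {q r, s p s}. Rewrite as Z → β Z1 and Z1 → α Z1 | ε.

Start ::= p p | q Z | r W; W ::= r W1 | q r q W1 | Start W1; Z ::= q r Z1 | s p s Z1; W1 ::= q Z W1 | Z r W1 | ε; Z1 ::= r Z1 | ε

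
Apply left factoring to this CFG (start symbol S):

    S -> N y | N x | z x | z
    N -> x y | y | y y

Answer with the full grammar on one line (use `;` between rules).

S -> N S' | z S''; N -> x y | y N'; S' -> y | x; S'' -> x | eps; N' -> eps | y

S has alternatives sharing prefix 'N': factor to S → N S' with S' → y | x.
S has alternatives sharing prefix 'z': factor to S → z S'' with S'' → x | ε.
N has alternatives sharing prefix 'y': factor to N → y N' with N' → ε | y.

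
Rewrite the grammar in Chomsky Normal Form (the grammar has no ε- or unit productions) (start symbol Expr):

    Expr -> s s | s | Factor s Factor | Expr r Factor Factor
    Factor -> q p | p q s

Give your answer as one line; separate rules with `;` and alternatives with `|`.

Expr -> X1 X1 | s | Factor Y1 | Expr Y2; Factor -> X3 X4 | X4 Y4; X1 -> s; X2 -> r; X3 -> q; X4 -> p; Y1 -> X1 Factor; Y2 -> X2 Y3; Y3 -> Factor Factor; Y4 -> X3 X1

Introduce a nonterminal for each terminal appearing in a rule of length ≥ 2: X1 → s, X2 → r, X3 → q, X4 → p.
Binarize each right-hand side of length ≥ 3 by chaining fresh nonterminals (Y1, Y2, …): affected rules were Expr → Factor X1 Factor; Expr → Expr X2 Factor Factor; Factor → X4 X3 X1.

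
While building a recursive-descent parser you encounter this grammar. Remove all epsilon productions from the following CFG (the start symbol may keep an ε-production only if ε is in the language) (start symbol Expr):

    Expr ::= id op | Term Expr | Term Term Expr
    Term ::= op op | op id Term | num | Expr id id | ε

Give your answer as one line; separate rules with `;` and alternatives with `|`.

Nullable nonterminals: {Term}.
ε ∉ L(G), so no ε-production is kept.
Add the nullable-subset variants: Term → op id Term gives op id Term | op id.

Expr ::= id op | Term Expr | Term Term Expr; Term ::= op op | op id Term | op id | num | Expr id id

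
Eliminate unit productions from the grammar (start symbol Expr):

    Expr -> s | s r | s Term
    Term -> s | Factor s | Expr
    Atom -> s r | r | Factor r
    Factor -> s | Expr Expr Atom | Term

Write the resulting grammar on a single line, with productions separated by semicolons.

Expr -> s | s r | s Term; Term -> s | Factor s | s r | s Term; Atom -> s r | r | Factor r; Factor -> s | Factor s | Expr Expr Atom | s r | s Term

Unit pairs: Factor ⇒* {Expr, Term}; Term ⇒* {Expr}.
For every A with A ⇒* B via unit rules, add B's non-unit alternatives to A; then delete every rule of the form X → Y.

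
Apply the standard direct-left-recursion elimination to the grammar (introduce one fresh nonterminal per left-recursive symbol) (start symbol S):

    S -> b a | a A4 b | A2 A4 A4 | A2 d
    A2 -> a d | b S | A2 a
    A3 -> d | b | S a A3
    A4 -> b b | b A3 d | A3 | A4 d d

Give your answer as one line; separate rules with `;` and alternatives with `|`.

Left recursion appears on A2, A4.
For A2: α = {a}, β = {a d, b S}. Rewrite as A2 → β A2' and A2' → α A2' | ε.
For A4: α = {d d}, β = {b b, b A3 d, A3}. Rewrite as A4 → β A4' and A4' → α A4' | ε.

S -> b a | a A4 b | A2 A4 A4 | A2 d; A2 -> a d A2' | b S A2'; A3 -> d | b | S a A3; A4 -> b b A4' | b A3 d A4' | A3 A4'; A2' -> a A2' | ε; A4' -> d d A4' | ε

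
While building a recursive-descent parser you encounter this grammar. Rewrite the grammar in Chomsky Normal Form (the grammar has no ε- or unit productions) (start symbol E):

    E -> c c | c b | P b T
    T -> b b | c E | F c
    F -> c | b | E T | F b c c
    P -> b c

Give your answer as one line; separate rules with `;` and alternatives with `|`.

Introduce a nonterminal for each terminal appearing in a rule of length ≥ 2: X1 → c, X2 → b.
Binarize each right-hand side of length ≥ 3 by chaining fresh nonterminals (Y1, Y2, …): affected rules were E → P X2 T; F → F X2 X1 X1.

E -> X1 X1 | X1 X2 | P Y1; T -> X2 X2 | X1 E | F X1; F -> c | b | E T | F Y2; P -> X2 X1; X1 -> c; X2 -> b; Y1 -> X2 T; Y2 -> X2 Y3; Y3 -> X1 X1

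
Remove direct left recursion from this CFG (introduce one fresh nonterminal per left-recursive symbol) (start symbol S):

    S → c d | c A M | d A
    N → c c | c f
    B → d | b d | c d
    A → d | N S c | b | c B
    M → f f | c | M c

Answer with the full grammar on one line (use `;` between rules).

S → c d | c A M | d A; N → c c | c f; B → d | b d | c d; A → d | N S c | b | c B; M → f f M' | c M'; M' → c M' | ε

M is directly left-recursive.
For M: α = {c}, β = {f f, c}. Rewrite as M → β M' and M' → α M' | ε.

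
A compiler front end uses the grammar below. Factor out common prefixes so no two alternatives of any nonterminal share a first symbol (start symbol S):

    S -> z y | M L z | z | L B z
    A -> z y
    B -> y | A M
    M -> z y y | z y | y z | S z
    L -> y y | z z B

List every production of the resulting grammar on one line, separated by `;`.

S has alternatives sharing prefix 'z': factor to S → z S' with S' → y | ε.
M has alternatives sharing prefix 'z y': factor to M → z y M' with M' → y | ε.

S -> M L z | L B z | z S'; A -> z y; B -> y | A M; M -> y z | S z | z y M'; L -> y y | z z B; S' -> y | ε; M' -> y | ε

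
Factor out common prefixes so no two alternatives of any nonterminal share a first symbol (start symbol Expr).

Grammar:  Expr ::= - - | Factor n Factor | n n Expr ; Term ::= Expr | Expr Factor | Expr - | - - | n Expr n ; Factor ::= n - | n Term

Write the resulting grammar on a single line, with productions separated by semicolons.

Expr ::= - - | Factor n Factor | n n Expr; Term ::= - - | n Expr n | Expr Term1; Factor ::= n Factor1; Term1 ::= ε | Factor | -; Factor1 ::= - | Term

Term has alternatives sharing prefix 'Expr': factor to Term → Expr Term1 with Term1 → ε | Factor | -.
Factor has alternatives sharing prefix 'n': factor to Factor → n Factor1 with Factor1 → - | Term.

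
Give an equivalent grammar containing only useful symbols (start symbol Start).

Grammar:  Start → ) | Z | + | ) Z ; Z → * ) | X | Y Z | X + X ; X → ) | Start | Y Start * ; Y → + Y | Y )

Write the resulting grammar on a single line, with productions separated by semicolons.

Generating nonterminals: {Start, X, Z}.
Reachable from Start after that: {Start, X, Z}.
Removed useless symbols: {Y} and every production mentioning them.

Start → ) | Z | + | ) Z; Z → * ) | X | X + X; X → ) | Start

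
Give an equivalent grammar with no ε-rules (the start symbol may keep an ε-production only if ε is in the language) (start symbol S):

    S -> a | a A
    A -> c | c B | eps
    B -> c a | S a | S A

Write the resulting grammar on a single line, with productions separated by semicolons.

Nullable nonterminals: {A}.
ε ∉ L(G), so no ε-production is kept.
Add the nullable-subset variants: B → S A gives S A | S.

S -> a | a A; A -> c | c B; B -> c a | S a | S A | S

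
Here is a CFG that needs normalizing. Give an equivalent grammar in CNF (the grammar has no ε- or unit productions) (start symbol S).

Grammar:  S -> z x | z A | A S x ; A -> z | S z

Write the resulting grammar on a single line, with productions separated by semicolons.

S -> X1 X2 | X1 A | A Y1; A -> z | S X1; X1 -> z; X2 -> x; Y1 -> S X2

Introduce a nonterminal for each terminal appearing in a rule of length ≥ 2: X1 → z, X2 → x.
Binarize each right-hand side of length ≥ 3 by chaining fresh nonterminals (Y1, Y2, …): affected rules were S → A S X2.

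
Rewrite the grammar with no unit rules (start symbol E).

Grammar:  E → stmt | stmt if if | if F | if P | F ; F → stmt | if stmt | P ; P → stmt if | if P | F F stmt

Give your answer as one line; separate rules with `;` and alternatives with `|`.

Unit pairs: E ⇒* {F, P}; F ⇒* {P}.
For every A with A ⇒* B via unit rules, add B's non-unit alternatives to A; then delete every rule of the form X → Y.

E → stmt | stmt if if | if F | if P | if stmt | stmt if | F F stmt; F → stmt | if stmt | stmt if | if P | F F stmt; P → stmt if | if P | F F stmt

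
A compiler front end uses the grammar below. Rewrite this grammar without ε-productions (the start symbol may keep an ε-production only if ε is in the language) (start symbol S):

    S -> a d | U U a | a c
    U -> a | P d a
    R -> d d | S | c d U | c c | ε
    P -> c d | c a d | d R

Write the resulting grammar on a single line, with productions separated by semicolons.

The nullable symbols are {R}.
ε ∉ L(G), so no ε-production is kept.
Add the nullable-subset variants: P → d R gives d R | d.

S -> a d | U U a | a c; U -> a | P d a; R -> d d | S | c d U | c c; P -> c d | c a d | d R | d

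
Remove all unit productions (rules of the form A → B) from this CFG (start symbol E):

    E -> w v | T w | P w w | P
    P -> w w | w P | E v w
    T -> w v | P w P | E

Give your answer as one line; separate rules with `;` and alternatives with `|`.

Unit pairs: E ⇒* {P}; T ⇒* {E, P}.
For each unit pair (A, B), copy every non-unit production of B to A, then drop all unit productions.

E -> w v | T w | P w w | w w | w P | E v w; P -> w w | w P | E v w; T -> w v | T w | P w w | w w | w P | E v w | P w P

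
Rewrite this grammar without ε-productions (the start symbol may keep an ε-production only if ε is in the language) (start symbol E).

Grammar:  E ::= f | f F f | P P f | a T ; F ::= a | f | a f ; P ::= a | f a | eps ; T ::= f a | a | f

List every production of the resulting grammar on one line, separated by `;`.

E ::= f | f F f | P P f | P f | a T; F ::= a | f | a f; P ::= a | f a; T ::= f a | a | f

The nullable symbols are {P}.
ε ∉ L(G), so no ε-production is kept.
Expand every rule over subsets of its nullable positions: E → P P f gives P P f | P f.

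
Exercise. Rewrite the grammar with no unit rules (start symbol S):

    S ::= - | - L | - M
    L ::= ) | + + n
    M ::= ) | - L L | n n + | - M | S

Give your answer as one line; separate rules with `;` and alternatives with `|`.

S ::= - | - L | - M; L ::= ) | + + n; M ::= - | - L | - M | ) | - L L | n n +

Unit pairs: M ⇒* {S}.
For each unit pair (A, B), copy every non-unit production of B to A, then drop all unit productions.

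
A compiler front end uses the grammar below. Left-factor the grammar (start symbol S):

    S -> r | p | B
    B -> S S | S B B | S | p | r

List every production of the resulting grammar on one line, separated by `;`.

B has alternatives sharing prefix 'S': factor to B → S B' with B' → S | B B | ε.

S -> r | p | B; B -> p | r | S B'; B' -> S | B B | epsilon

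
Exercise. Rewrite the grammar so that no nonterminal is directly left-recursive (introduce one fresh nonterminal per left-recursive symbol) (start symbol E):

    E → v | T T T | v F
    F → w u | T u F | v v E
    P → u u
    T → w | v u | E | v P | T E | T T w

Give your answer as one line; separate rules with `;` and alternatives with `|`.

Left recursion appears on T.
For T: α = {E, T w}, β = {w, v u, E, v P}. Rewrite as T → β T' and T' → α T' | ε.

E → v | T T T | v F; F → w u | T u F | v v E; P → u u; T → w T' | v u T' | E T' | v P T'; T' → E T' | T w T' | eps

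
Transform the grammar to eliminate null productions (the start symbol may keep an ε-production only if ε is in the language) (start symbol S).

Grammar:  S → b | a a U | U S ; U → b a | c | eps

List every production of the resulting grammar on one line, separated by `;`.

S → b | a a U | a a | U S; U → b a | c

Nullable nonterminals: {U}.
ε ∉ L(G), so no ε-production is kept.
For each production, add variants omitting each subset of nullable occurrences: S → a a U gives a a U | a a.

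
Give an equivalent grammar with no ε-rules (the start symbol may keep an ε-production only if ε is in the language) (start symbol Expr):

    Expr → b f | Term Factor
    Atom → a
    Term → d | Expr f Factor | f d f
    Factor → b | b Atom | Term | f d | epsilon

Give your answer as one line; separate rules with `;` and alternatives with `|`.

Expr → b f | Term Factor | Term; Atom → a; Term → d | Expr f Factor | Expr f | f d f; Factor → b | b Atom | Term | f d

The nullable symbols are {Factor}.
ε ∉ L(G), so no ε-production is kept.
Expand every rule over subsets of its nullable positions: Expr → Term Factor gives Term Factor | Term. Term → Expr f Factor gives Expr f Factor | Expr f.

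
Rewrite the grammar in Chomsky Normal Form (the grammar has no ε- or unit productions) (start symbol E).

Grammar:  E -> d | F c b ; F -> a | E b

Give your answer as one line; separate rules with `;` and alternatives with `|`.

E -> d | F Y1; F -> a | E X2; X1 -> c; X2 -> b; Y1 -> X1 X2

Introduce a nonterminal for each terminal appearing in a rule of length ≥ 2: X1 → c, X2 → b.
Binarize each right-hand side of length ≥ 3 by chaining fresh nonterminals (Y1, Y2, …): affected rules were E → F X1 X2.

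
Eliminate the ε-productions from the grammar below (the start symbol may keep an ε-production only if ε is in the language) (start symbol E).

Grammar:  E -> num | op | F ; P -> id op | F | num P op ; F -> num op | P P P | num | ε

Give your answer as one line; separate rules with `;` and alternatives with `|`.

E -> num | op | F | ε; P -> id op | F | num P op | num op; F -> num op | P P P | P P | P | num

Nullable nonterminals: {E, F, P}.
ε ∈ L(G) since E is nullable, so keep E → ε.
Add the nullable-subset variants: P → num P op gives num P op | num op. F → P P P gives P P P | P P | P.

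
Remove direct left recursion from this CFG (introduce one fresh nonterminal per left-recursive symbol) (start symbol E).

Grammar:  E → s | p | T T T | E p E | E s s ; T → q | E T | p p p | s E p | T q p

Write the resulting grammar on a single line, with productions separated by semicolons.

E → s E' | p E' | T T T E'; T → q T' | E T T' | p p p T' | s E p T'; E' → p E E' | s s E' | ε; T' → q p T' | ε

E, T are directly left-recursive.
For E: α = {p E, s s}, β = {s, p, T T T}. Rewrite as E → β E' and E' → α E' | ε.
For T: α = {q p}, β = {q, E T, p p p, s E p}. Rewrite as T → β T' and T' → α T' | ε.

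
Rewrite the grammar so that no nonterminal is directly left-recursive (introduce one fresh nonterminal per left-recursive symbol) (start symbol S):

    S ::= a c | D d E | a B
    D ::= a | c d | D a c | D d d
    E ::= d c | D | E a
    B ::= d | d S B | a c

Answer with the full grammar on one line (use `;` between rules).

D, E are directly left-recursive.
For D: α = {a c, d d}, β = {a, c d}. Rewrite as D → β D' and D' → α D' | ε.
For E: α = {a}, β = {d c, D}. Rewrite as E → β E' and E' → α E' | ε.

S ::= a c | D d E | a B; D ::= a D' | c d D'; E ::= d c E' | D E'; B ::= d | d S B | a c; D' ::= a c D' | d d D' | ε; E' ::= a E' | ε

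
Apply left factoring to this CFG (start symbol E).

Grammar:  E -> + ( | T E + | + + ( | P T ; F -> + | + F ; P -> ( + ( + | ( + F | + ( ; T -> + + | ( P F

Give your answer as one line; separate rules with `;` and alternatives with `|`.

E has alternatives sharing prefix '+': factor to E → + E' with E' → ( | + (.
F has alternatives sharing prefix '+': factor to F → + F' with F' → ε | F.
P has alternatives sharing prefix '( +': factor to P → ( + P' with P' → ( + | F.

E -> T E + | P T | + E'; F -> + F'; P -> + ( | ( + P'; T -> + + | ( P F; E' -> ( | + (; F' -> ε | F; P' -> ( + | F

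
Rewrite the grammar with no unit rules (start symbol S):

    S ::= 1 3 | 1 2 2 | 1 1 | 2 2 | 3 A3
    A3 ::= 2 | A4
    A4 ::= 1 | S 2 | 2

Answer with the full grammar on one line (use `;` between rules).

Unit pairs: A3 ⇒* {A4}.
Replace each nonterminal's rules with the union of the non-unit rules of every nonterminal it unit-derives.

S ::= 1 3 | 1 2 2 | 1 1 | 2 2 | 3 A3; A3 ::= 1 | S 2 | 2; A4 ::= 1 | S 2 | 2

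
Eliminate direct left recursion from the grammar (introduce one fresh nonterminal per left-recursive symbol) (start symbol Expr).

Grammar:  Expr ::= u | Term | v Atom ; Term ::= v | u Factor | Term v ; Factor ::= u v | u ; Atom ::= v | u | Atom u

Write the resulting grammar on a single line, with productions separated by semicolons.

Term, Atom are directly left-recursive.
For Term: α = {v}, β = {v, u Factor}. Rewrite as Term → β Term1 and Term1 → α Term1 | ε.
For Atom: α = {u}, β = {v, u}. Rewrite as Atom → β Atom1 and Atom1 → α Atom1 | ε.

Expr ::= u | Term | v Atom; Term ::= v Term1 | u Factor Term1; Factor ::= u v | u; Atom ::= v Atom1 | u Atom1; Term1 ::= v Term1 | ε; Atom1 ::= u Atom1 | ε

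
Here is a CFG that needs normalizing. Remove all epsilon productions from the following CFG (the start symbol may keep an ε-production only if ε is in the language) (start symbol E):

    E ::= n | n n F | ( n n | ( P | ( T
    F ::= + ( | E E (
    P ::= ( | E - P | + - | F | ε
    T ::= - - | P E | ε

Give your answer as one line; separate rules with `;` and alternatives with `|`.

The nullable symbols are {P, T}.
ε ∉ L(G), so no ε-production is kept.
Expand every rule over subsets of its nullable positions: E → ( P gives ( P | (. P → E - P gives E - P | E -. T → P E gives P E | E.

E ::= n | n n F | ( n n | ( P | ( | ( T; F ::= + ( | E E (; P ::= ( | E - P | E - | + - | F; T ::= - - | P E | E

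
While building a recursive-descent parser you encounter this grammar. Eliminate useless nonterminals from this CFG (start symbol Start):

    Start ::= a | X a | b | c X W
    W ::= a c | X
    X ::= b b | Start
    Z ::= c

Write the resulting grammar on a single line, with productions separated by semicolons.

Generating nonterminals: {Start, W, X, Z}.
Reachable from Start after that: {Start, W, X}.
Removed useless symbols: {Z} and every production mentioning them.

Start ::= a | X a | b | c X W; W ::= a c | X; X ::= b b | Start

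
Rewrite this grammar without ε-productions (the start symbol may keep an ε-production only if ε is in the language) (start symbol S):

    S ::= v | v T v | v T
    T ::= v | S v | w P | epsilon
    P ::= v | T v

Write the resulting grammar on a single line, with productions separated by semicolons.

S ::= v | v T v | v v | v T; T ::= v | S v | w P; P ::= v | T v

Nullable set = {T}.
ε ∉ L(G), so no ε-production is kept.
Expand every rule over subsets of its nullable positions: S → v T v gives v T v | v v.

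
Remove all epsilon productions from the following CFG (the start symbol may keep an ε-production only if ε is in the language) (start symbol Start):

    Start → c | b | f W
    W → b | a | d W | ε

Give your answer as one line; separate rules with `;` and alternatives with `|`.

Start → c | b | f W | f; W → b | a | d W | d

The nullable symbols are {W}.
ε ∉ L(G), so no ε-production is kept.
For each production, add variants omitting each subset of nullable occurrences: Start → f W gives f W | f. W → d W gives d W | d.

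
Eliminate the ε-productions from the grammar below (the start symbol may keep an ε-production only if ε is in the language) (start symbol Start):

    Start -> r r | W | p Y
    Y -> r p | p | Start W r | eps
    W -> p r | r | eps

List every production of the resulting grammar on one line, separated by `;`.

Start -> r r | W | p Y | p | eps; Y -> r p | p | Start W r | Start r | W r | r; W -> p r | r

Nullable set = {Start, W, Y}.
ε ∈ L(G) since Start is nullable, so keep Start → ε.
For each production, add variants omitting each subset of nullable occurrences: Start → p Y gives p Y | p. Y → Start W r gives Start W r | Start r | W r | r.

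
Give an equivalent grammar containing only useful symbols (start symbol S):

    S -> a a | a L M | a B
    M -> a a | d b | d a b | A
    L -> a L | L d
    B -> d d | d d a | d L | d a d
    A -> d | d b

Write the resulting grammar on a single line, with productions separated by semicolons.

S -> a a | a B; B -> d d | d d a | d a d

Generating nonterminals: {A, B, M, S}.
Reachable from S after that: {B, S}.
Removed useless symbols: {A, L, M} and every production mentioning them.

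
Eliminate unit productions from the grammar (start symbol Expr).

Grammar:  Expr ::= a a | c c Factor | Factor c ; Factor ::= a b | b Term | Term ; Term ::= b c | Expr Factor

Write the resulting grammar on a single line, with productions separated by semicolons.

Expr ::= a a | c c Factor | Factor c; Factor ::= b c | Expr Factor | a b | b Term; Term ::= b c | Expr Factor

Unit pairs: Factor ⇒* {Term}.
For every A with A ⇒* B via unit rules, add B's non-unit alternatives to A; then delete every rule of the form X → Y.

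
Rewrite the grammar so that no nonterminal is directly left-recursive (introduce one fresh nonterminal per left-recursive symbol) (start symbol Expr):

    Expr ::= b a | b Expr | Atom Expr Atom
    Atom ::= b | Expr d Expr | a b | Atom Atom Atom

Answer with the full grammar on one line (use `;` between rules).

Expr ::= b a | b Expr | Atom Expr Atom; Atom ::= b Atom1 | Expr d Expr Atom1 | a b Atom1; Atom1 ::= Atom Atom Atom1 | ε

Directly left-recursive nonterminal: Atom.
For Atom: α = {Atom Atom}, β = {b, Expr d Expr, a b}. Rewrite as Atom → β Atom1 and Atom1 → α Atom1 | ε.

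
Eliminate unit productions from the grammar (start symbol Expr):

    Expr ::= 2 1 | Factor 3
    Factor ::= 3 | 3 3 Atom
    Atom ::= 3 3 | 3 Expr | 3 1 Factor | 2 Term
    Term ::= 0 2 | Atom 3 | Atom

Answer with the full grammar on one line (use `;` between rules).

Expr ::= 2 1 | Factor 3; Factor ::= 3 | 3 3 Atom; Atom ::= 3 3 | 3 Expr | 3 1 Factor | 2 Term; Term ::= 0 2 | Atom 3 | 3 3 | 3 Expr | 3 1 Factor | 2 Term

Unit pairs: Term ⇒* {Atom}.
For every A with A ⇒* B via unit rules, add B's non-unit alternatives to A; then delete every rule of the form X → Y.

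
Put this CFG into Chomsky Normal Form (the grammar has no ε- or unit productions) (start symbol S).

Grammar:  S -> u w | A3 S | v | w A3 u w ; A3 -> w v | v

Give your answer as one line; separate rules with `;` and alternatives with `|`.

Introduce a nonterminal for each terminal appearing in a rule of length ≥ 2: X1 → u, X2 → w, X3 → v.
Binarize each right-hand side of length ≥ 3 by chaining fresh nonterminals (Y1, Y2, …): affected rules were S → X2 A3 X1 X2.

S -> X1 X2 | A3 S | v | X2 Y1; A3 -> X2 X3 | v; X1 -> u; X2 -> w; X3 -> v; Y1 -> A3 Y2; Y2 -> X1 X2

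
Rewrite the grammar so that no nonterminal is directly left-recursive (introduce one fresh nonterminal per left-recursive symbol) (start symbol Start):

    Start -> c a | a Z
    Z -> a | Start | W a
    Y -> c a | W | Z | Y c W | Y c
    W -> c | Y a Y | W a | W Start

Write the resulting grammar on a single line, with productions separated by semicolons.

Left recursion appears on Y, W.
For Y: α = {c W, c}, β = {c a, W, Z}. Rewrite as Y → β Y1 and Y1 → α Y1 | ε.
For W: α = {a, Start}, β = {c, Y a Y}. Rewrite as W → β W1 and W1 → α W1 | ε.

Start -> c a | a Z; Z -> a | Start | W a; Y -> c a Y1 | W Y1 | Z Y1; W -> c W1 | Y a Y W1; Y1 -> c W Y1 | c Y1 | ε; W1 -> a W1 | Start W1 | ε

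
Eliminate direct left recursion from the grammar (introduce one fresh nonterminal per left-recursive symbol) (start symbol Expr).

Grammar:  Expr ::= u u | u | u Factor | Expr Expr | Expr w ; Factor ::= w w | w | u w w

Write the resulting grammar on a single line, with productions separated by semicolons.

Expr ::= u u Expr1 | u Expr1 | u Factor Expr1; Factor ::= w w | w | u w w; Expr1 ::= Expr Expr1 | w Expr1 | ε

Directly left-recursive nonterminal: Expr.
For Expr: α = {Expr, w}, β = {u u, u, u Factor}. Rewrite as Expr → β Expr1 and Expr1 → α Expr1 | ε.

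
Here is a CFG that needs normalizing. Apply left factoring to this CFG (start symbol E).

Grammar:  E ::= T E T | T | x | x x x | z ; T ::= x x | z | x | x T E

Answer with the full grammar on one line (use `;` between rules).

E ::= z | T E' | x E''; T ::= z | x T'; E' ::= E T | eps; E'' ::= eps | x x; T' ::= x | eps | T E

E has alternatives sharing prefix 'T': factor to E → T E' with E' → E T | ε.
E has alternatives sharing prefix 'x': factor to E → x E'' with E'' → ε | x x.
T has alternatives sharing prefix 'x': factor to T → x T' with T' → x | ε | T E.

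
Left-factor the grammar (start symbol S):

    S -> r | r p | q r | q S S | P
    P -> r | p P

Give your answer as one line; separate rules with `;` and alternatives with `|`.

S -> P | r S' | q S''; P -> r | p P; S' -> ε | p; S'' -> r | S S

S has alternatives sharing prefix 'r': factor to S → r S' with S' → ε | p.
S has alternatives sharing prefix 'q': factor to S → q S'' with S'' → r | S S.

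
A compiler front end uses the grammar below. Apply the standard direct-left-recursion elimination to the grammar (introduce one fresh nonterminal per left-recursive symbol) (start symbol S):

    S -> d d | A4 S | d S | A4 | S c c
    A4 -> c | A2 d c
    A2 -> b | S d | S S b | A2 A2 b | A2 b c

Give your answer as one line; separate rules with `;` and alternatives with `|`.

Left recursion appears on S, A2.
For S: α = {c c}, β = {d d, A4 S, d S, A4}. Rewrite as S → β S' and S' → α S' | ε.
For A2: α = {A2 b, b c}, β = {b, S d, S S b}. Rewrite as A2 → β A2' and A2' → α A2' | ε.

S -> d d S' | A4 S S' | d S S' | A4 S'; A4 -> c | A2 d c; A2 -> b A2' | S d A2' | S S b A2'; S' -> c c S' | ε; A2' -> A2 b A2' | b c A2' | ε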